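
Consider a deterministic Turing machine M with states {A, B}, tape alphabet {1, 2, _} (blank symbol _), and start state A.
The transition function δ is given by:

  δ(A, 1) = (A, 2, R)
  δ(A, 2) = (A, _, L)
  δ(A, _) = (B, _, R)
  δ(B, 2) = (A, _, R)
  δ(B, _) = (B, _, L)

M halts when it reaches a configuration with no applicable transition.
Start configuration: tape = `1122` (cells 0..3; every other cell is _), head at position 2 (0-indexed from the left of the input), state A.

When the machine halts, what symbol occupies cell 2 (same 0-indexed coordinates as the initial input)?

_

A | 11[2]2__   read 2 → write _, move L, go to A
A | 1[1]_2__   read 1 → write 2, move R, go to A
A | 12[_]2__   read _ → write _, move R, go to B
B | 12_[2]__   read 2 → write _, move R, go to A
A | 12__[_]_   read _ → write _, move R, go to B
B | 12___[_]   read _ → write _, move L, go to B
B | 12__[_]_   read _ → write _, move L, go to B
B | 12_[_]__   read _ → write _, move L, go to B
B | 12[_]___   read _ → write _, move L, go to B
B | 1[2]____   read 2 → write _, move R, go to A
A | 1_[_]___   read _ → write _, move R, go to B
B | 1__[_]__   read _ → write _, move L, go to B
B | 1_[_]___   read _ → write _, move L, go to B
B | 1[_]____   read _ → write _, move L, go to B
B | [1]_____
Cell 2 holds _ when M halts.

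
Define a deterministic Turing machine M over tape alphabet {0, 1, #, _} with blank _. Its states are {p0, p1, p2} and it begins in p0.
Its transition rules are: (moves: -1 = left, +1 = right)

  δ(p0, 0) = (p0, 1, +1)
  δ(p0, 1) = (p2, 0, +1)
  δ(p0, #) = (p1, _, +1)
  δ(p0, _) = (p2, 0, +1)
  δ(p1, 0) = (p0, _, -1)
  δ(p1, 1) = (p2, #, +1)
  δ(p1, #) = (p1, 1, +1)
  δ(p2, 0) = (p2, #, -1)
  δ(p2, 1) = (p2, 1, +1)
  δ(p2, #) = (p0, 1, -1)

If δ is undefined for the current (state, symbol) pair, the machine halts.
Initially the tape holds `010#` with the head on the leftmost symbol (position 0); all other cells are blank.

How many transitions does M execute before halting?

state=p0 head=0 tape=[0]10#_   (p0,0)→(p0,1,+1)
state=p0 head=1 tape=1[1]0#_   (p0,1)→(p2,0,+1)
state=p2 head=2 tape=10[0]#_   (p2,0)→(p2,#,-1)
state=p2 head=1 tape=1[0]##_   (p2,0)→(p2,#,-1)
state=p2 head=0 tape=[1]###_   (p2,1)→(p2,1,+1)
state=p2 head=1 tape=1[#]##_   (p2,#)→(p0,1,-1)
state=p0 head=0 tape=[1]1##_   (p0,1)→(p2,0,+1)
state=p2 head=1 tape=0[1]##_   (p2,1)→(p2,1,+1)
state=p2 head=2 tape=01[#]#_   (p2,#)→(p0,1,-1)
state=p0 head=1 tape=0[1]1#_   (p0,1)→(p2,0,+1)
state=p2 head=2 tape=00[1]#_   (p2,1)→(p2,1,+1)
state=p2 head=3 tape=001[#]_   (p2,#)→(p0,1,-1)
state=p0 head=2 tape=00[1]1_   (p0,1)→(p2,0,+1)
state=p2 head=3 tape=000[1]_   (p2,1)→(p2,1,+1)
state=p2 head=4 tape=0001[_]
M halts after 14 transitions.

14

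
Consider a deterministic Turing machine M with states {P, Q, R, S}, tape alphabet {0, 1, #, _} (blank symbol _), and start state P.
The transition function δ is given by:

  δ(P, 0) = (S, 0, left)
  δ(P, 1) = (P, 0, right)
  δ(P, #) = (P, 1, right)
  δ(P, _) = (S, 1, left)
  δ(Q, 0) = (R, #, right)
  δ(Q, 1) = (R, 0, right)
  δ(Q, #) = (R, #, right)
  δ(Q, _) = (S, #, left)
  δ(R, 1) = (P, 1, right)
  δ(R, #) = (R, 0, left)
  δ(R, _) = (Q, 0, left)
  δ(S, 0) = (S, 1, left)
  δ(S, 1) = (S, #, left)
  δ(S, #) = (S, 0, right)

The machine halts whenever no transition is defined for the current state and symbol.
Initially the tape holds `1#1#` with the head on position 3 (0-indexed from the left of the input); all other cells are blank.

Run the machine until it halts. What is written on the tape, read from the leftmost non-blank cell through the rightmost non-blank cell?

P | _1#1[#]_   read # → write 1, move right, go to P
P | _1#11[_]   read _ → write 1, move left, go to S
S | _1#1[1]1   read 1 → write #, move left, go to S
S | _1#[1]#1   read 1 → write #, move left, go to S
S | _1[#]##1   read # → write 0, move right, go to S
S | _10[#]#1   read # → write 0, move right, go to S
S | _100[#]1   read # → write 0, move right, go to S
S | _1000[1]   read 1 → write #, move left, go to S
S | _100[0]#   read 0 → write 1, move left, go to S
S | _10[0]1#   read 0 → write 1, move left, go to S
S | _1[0]11#   read 0 → write 1, move left, go to S
S | _[1]111#   read 1 → write #, move left, go to S
S | [_]#111#
The non-blank tape span at halt is #111#.

#111#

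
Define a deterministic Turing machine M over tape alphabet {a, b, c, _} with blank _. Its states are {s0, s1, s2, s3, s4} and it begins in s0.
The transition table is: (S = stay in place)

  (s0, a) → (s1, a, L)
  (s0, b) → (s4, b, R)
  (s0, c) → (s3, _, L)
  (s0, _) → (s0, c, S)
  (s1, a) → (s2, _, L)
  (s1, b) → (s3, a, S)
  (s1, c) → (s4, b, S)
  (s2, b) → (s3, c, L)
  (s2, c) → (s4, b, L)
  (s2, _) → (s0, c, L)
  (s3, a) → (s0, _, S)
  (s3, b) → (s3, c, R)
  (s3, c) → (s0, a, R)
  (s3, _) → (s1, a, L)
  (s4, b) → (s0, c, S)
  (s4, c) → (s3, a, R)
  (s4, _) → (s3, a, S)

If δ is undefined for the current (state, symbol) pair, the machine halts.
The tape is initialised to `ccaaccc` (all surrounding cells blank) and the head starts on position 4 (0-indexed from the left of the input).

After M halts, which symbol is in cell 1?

_

state=s0 head=4 tape=__ccaa[c]cc   (s0,c)→(s3,_,L)
state=s3 head=3 tape=__cca[a]_cc   (s3,a)→(s0,_,S)
state=s0 head=3 tape=__cca[_]_cc   (s0,_)→(s0,c,S)
state=s0 head=3 tape=__cca[c]_cc   (s0,c)→(s3,_,L)
state=s3 head=2 tape=__cc[a]__cc   (s3,a)→(s0,_,S)
state=s0 head=2 tape=__cc[_]__cc   (s0,_)→(s0,c,S)
state=s0 head=2 tape=__cc[c]__cc   (s0,c)→(s3,_,L)
state=s3 head=1 tape=__c[c]___cc   (s3,c)→(s0,a,R)
state=s0 head=2 tape=__ca[_]__cc   (s0,_)→(s0,c,S)
state=s0 head=2 tape=__ca[c]__cc   (s0,c)→(s3,_,L)
state=s3 head=1 tape=__c[a]___cc   (s3,a)→(s0,_,S)
state=s0 head=1 tape=__c[_]___cc   (s0,_)→(s0,c,S)
state=s0 head=1 tape=__c[c]___cc   (s0,c)→(s3,_,L)
state=s3 head=0 tape=__[c]____cc   (s3,c)→(s0,a,R)
state=s0 head=1 tape=__a[_]___cc   (s0,_)→(s0,c,S)
state=s0 head=1 tape=__a[c]___cc   (s0,c)→(s3,_,L)
state=s3 head=0 tape=__[a]____cc   (s3,a)→(s0,_,S)
state=s0 head=0 tape=__[_]____cc   (s0,_)→(s0,c,S)
state=s0 head=0 tape=__[c]____cc   (s0,c)→(s3,_,L)
state=s3 head=-1 tape=_[_]_____cc   (s3,_)→(s1,a,L)
state=s1 head=-2 tape=[_]a_____cc
Cell 1 holds _ when M halts.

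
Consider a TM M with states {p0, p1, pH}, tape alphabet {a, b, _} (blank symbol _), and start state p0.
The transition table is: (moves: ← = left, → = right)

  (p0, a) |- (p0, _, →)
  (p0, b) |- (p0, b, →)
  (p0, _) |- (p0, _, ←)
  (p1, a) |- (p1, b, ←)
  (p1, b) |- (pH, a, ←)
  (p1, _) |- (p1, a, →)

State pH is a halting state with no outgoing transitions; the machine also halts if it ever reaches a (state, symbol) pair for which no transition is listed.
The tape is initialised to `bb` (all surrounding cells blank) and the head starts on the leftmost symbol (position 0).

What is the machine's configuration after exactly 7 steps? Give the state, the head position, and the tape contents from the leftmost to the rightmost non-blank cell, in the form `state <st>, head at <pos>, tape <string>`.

state p0, head at 1, tape bb

p0 | [b]b_   read b → write b, move →, go to p0
p0 | b[b]_   read b → write b, move →, go to p0
p0 | bb[_]   read _ → write _, move ←, go to p0
p0 | b[b]_   read b → write b, move →, go to p0
p0 | bb[_]   read _ → write _, move ←, go to p0
p0 | b[b]_   read b → write b, move →, go to p0
p0 | bb[_]   read _ → write _, move ←, go to p0
p0 | b[b]_
After 7 steps: state p0, head at 1, tape bb.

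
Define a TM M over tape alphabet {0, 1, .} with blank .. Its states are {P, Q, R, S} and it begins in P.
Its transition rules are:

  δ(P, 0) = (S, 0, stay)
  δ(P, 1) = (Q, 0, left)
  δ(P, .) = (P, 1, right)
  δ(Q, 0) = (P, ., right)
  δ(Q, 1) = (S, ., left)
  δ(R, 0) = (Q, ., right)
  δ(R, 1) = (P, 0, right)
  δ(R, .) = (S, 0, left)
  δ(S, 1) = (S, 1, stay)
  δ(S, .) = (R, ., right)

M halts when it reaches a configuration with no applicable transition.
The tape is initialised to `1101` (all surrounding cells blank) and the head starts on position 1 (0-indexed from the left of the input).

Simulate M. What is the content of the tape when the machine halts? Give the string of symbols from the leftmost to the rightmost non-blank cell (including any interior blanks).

P | .1[1]01   read 1 → write 0, move left, go to Q
Q | .[1]001   read 1 → write ., move left, go to S
S | [.].001   read . → write ., move right, go to R
R | .[.]001   read . → write 0, move left, go to S
S | [.]0001   read . → write ., move right, go to R
R | .[0]001   read 0 → write ., move right, go to Q
Q | ..[0]01   read 0 → write ., move right, go to P
P | ...[0]1   read 0 → write 0, move stay, go to S
S | ...[0]1
The non-blank tape span at halt is 01.

01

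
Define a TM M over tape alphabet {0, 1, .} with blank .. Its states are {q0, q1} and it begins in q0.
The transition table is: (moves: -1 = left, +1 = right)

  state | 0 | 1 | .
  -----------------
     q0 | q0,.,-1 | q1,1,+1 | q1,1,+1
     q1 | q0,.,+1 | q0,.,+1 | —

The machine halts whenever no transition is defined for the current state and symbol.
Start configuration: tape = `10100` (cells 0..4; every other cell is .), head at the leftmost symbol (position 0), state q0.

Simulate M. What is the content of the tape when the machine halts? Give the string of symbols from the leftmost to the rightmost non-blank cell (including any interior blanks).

1.11

q0 | [1]0100   read 1 → write 1, move +1, go to q1
q1 | 1[0]100   read 0 → write ., move +1, go to q0
q0 | 1.[1]00   read 1 → write 1, move +1, go to q1
q1 | 1.1[0]0   read 0 → write ., move +1, go to q0
q0 | 1.1.[0]   read 0 → write ., move -1, go to q0
q0 | 1.1[.].   read . → write 1, move +1, go to q1
q1 | 1.11[.]
The non-blank tape span at halt is 1.11.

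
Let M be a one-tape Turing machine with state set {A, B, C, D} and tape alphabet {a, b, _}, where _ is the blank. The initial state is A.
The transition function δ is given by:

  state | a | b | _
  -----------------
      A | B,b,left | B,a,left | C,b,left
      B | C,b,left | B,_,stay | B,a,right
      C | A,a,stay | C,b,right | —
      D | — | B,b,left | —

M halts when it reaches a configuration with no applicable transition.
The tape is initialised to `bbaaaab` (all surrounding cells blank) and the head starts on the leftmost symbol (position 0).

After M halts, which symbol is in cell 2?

state=A head=0 tape=___[b]baaaab   (A,b)→(B,a,left)
state=B head=-1 tape=__[_]abaaaab   (B,_)→(B,a,right)
state=B head=0 tape=__a[a]baaaab   (B,a)→(C,b,left)
state=C head=-1 tape=__[a]bbaaaab   (C,a)→(A,a,stay)
state=A head=-1 tape=__[a]bbaaaab   (A,a)→(B,b,left)
state=B head=-2 tape=_[_]bbbaaaab   (B,_)→(B,a,right)
state=B head=-1 tape=_a[b]bbaaaab   (B,b)→(B,_,stay)
state=B head=-1 tape=_a[_]bbaaaab   (B,_)→(B,a,right)
state=B head=0 tape=_aa[b]baaaab   (B,b)→(B,_,stay)
state=B head=0 tape=_aa[_]baaaab   (B,_)→(B,a,right)
state=B head=1 tape=_aaa[b]aaaab   (B,b)→(B,_,stay)
state=B head=1 tape=_aaa[_]aaaab   (B,_)→(B,a,right)
state=B head=2 tape=_aaaa[a]aaab   (B,a)→(C,b,left)
state=C head=1 tape=_aaa[a]baaab   (C,a)→(A,a,stay)
state=A head=1 tape=_aaa[a]baaab   (A,a)→(B,b,left)
state=B head=0 tape=_aa[a]bbaaab   (B,a)→(C,b,left)
state=C head=-1 tape=_a[a]bbbaaab   (C,a)→(A,a,stay)
state=A head=-1 tape=_a[a]bbbaaab   (A,a)→(B,b,left)
state=B head=-2 tape=_[a]bbbbaaab   (B,a)→(C,b,left)
state=C head=-3 tape=[_]bbbbbaaab
Cell 2 holds b when M halts.

b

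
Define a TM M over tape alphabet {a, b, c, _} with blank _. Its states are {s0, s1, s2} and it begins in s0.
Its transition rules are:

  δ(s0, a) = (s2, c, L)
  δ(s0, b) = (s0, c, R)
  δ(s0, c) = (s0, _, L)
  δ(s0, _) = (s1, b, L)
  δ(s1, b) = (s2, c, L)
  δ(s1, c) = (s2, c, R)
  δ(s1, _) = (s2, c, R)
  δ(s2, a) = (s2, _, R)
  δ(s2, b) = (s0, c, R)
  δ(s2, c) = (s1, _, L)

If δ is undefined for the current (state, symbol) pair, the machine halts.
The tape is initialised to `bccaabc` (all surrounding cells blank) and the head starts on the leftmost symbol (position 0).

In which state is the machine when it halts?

state=s0 head=0 tape=____[b]ccaabc   (s0,b)→(s0,c,R)
state=s0 head=1 tape=____c[c]caabc   (s0,c)→(s0,_,L)
state=s0 head=0 tape=____[c]_caabc   (s0,c)→(s0,_,L)
state=s0 head=-1 tape=___[_]__caabc   (s0,_)→(s1,b,L)
state=s1 head=-2 tape=__[_]b__caabc   (s1,_)→(s2,c,R)
state=s2 head=-1 tape=__c[b]__caabc   (s2,b)→(s0,c,R)
state=s0 head=0 tape=__cc[_]_caabc   (s0,_)→(s1,b,L)
state=s1 head=-1 tape=__c[c]b_caabc   (s1,c)→(s2,c,R)
state=s2 head=0 tape=__cc[b]_caabc   (s2,b)→(s0,c,R)
state=s0 head=1 tape=__ccc[_]caabc   (s0,_)→(s1,b,L)
state=s1 head=0 tape=__cc[c]bcaabc   (s1,c)→(s2,c,R)
state=s2 head=1 tape=__ccc[b]caabc   (s2,b)→(s0,c,R)
state=s0 head=2 tape=__cccc[c]aabc   (s0,c)→(s0,_,L)
state=s0 head=1 tape=__ccc[c]_aabc   (s0,c)→(s0,_,L)
state=s0 head=0 tape=__cc[c]__aabc   (s0,c)→(s0,_,L)
state=s0 head=-1 tape=__c[c]___aabc   (s0,c)→(s0,_,L)
state=s0 head=-2 tape=__[c]____aabc   (s0,c)→(s0,_,L)
state=s0 head=-3 tape=_[_]_____aabc   (s0,_)→(s1,b,L)
state=s1 head=-4 tape=[_]b_____aabc   (s1,_)→(s2,c,R)
state=s2 head=-3 tape=c[b]_____aabc   (s2,b)→(s0,c,R)
state=s0 head=-2 tape=cc[_]____aabc   (s0,_)→(s1,b,L)
state=s1 head=-3 tape=c[c]b____aabc   (s1,c)→(s2,c,R)
state=s2 head=-2 tape=cc[b]____aabc   (s2,b)→(s0,c,R)
state=s0 head=-1 tape=ccc[_]___aabc   (s0,_)→(s1,b,L)
state=s1 head=-2 tape=cc[c]b___aabc   (s1,c)→(s2,c,R)
state=s2 head=-1 tape=ccc[b]___aabc   (s2,b)→(s0,c,R)
state=s0 head=0 tape=cccc[_]__aabc   (s0,_)→(s1,b,L)
state=s1 head=-1 tape=ccc[c]b__aabc   (s1,c)→(s2,c,R)
state=s2 head=0 tape=cccc[b]__aabc   (s2,b)→(s0,c,R)
state=s0 head=1 tape=ccccc[_]_aabc   (s0,_)→(s1,b,L)
state=s1 head=0 tape=cccc[c]b_aabc   (s1,c)→(s2,c,R)
state=s2 head=1 tape=ccccc[b]_aabc   (s2,b)→(s0,c,R)
state=s0 head=2 tape=cccccc[_]aabc   (s0,_)→(s1,b,L)
state=s1 head=1 tape=ccccc[c]baabc   (s1,c)→(s2,c,R)
state=s2 head=2 tape=cccccc[b]aabc   (s2,b)→(s0,c,R)
state=s0 head=3 tape=ccccccc[a]abc   (s0,a)→(s2,c,L)
state=s2 head=2 tape=cccccc[c]cabc   (s2,c)→(s1,_,L)
state=s1 head=1 tape=ccccc[c]_cabc   (s1,c)→(s2,c,R)
state=s2 head=2 tape=cccccc[_]cabc
No transition is defined for (s2, _); M halts in state s2.

s2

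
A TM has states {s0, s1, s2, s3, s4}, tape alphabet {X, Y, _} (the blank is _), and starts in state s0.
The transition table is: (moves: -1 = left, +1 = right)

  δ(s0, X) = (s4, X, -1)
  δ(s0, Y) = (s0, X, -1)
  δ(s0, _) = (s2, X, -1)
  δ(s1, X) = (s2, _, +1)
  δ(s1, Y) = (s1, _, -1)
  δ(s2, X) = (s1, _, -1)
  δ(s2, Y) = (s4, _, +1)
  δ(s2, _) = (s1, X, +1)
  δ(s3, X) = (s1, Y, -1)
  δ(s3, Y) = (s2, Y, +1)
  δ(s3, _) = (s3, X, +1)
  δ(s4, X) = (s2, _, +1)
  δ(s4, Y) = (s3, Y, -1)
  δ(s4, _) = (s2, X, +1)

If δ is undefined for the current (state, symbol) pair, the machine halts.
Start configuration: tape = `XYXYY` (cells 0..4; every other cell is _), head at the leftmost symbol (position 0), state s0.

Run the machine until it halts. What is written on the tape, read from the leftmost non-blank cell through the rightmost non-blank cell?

s0 | _[X]YXYY__   read X → write X, move -1, go to s4
s4 | [_]XYXYY__   read _ → write X, move +1, go to s2
s2 | X[X]YXYY__   read X → write _, move -1, go to s1
s1 | [X]_YXYY__   read X → write _, move +1, go to s2
s2 | _[_]YXYY__   read _ → write X, move +1, go to s1
s1 | _X[Y]XYY__   read Y → write _, move -1, go to s1
s1 | _[X]_XYY__   read X → write _, move +1, go to s2
s2 | __[_]XYY__   read _ → write X, move +1, go to s1
s1 | __X[X]YY__   read X → write _, move +1, go to s2
s2 | __X_[Y]Y__   read Y → write _, move +1, go to s4
s4 | __X__[Y]__   read Y → write Y, move -1, go to s3
s3 | __X_[_]Y__   read _ → write X, move +1, go to s3
s3 | __X_X[Y]__   read Y → write Y, move +1, go to s2
s2 | __X_XY[_]_   read _ → write X, move +1, go to s1
s1 | __X_XYX[_]
The non-blank tape span at halt is X_XYX.

X_XYX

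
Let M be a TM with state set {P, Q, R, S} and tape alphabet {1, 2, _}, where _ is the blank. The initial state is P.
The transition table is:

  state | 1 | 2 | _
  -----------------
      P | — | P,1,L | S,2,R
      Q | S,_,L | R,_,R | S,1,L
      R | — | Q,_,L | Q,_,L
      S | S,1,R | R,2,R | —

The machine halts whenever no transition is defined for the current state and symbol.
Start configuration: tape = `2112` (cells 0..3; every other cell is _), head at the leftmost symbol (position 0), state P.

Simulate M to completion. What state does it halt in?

P | _[2]112_   read 2 → write 1, move L, go to P
P | [_]1112_   read _ → write 2, move R, go to S
S | 2[1]112_   read 1 → write 1, move R, go to S
S | 21[1]12_   read 1 → write 1, move R, go to S
S | 211[1]2_   read 1 → write 1, move R, go to S
S | 2111[2]_   read 2 → write 2, move R, go to R
R | 21112[_]   read _ → write _, move L, go to Q
Q | 2111[2]_   read 2 → write _, move R, go to R
R | 2111_[_]   read _ → write _, move L, go to Q
Q | 2111[_]_   read _ → write 1, move L, go to S
S | 211[1]1_   read 1 → write 1, move R, go to S
S | 2111[1]_   read 1 → write 1, move R, go to S
S | 21111[_]
No transition is defined for (S, _); M halts in state S.

S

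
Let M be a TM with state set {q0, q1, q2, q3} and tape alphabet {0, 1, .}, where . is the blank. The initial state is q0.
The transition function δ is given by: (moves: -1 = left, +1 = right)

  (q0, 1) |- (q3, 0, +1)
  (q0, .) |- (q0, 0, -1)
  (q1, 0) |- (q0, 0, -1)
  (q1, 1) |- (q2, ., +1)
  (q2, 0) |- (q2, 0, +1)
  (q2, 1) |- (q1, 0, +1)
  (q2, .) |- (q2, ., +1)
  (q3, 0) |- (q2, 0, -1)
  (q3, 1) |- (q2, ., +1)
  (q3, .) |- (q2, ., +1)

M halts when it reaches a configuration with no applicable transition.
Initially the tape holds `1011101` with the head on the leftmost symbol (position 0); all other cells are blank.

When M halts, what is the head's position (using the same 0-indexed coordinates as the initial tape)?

4

q0 | [1]011101   read 1 → write 0, move +1, go to q3
q3 | 0[0]11101   read 0 → write 0, move -1, go to q2
q2 | [0]011101   read 0 → write 0, move +1, go to q2
q2 | 0[0]11101   read 0 → write 0, move +1, go to q2
q2 | 00[1]1101   read 1 → write 0, move +1, go to q1
q1 | 000[1]101   read 1 → write ., move +1, go to q2
q2 | 000.[1]01   read 1 → write 0, move +1, go to q1
q1 | 000.0[0]1   read 0 → write 0, move -1, go to q0
q0 | 000.[0]01
At halt the head is at cell 4.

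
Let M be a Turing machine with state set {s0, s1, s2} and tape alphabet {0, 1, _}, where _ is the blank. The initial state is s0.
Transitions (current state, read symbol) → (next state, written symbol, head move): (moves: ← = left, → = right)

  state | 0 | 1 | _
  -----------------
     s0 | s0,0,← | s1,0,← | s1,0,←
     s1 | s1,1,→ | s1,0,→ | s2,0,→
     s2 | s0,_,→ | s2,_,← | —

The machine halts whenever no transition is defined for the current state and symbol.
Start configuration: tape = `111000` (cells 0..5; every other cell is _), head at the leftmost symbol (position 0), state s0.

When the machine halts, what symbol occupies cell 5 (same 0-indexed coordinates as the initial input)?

state=s0 head=0 tape=_[1]11000__   (s0,1)→(s1,0,←)
state=s1 head=-1 tape=[_]011000__   (s1,_)→(s2,0,→)
state=s2 head=0 tape=0[0]11000__   (s2,0)→(s0,_,→)
state=s0 head=1 tape=0_[1]1000__   (s0,1)→(s1,0,←)
state=s1 head=0 tape=0[_]01000__   (s1,_)→(s2,0,→)
state=s2 head=1 tape=00[0]1000__   (s2,0)→(s0,_,→)
state=s0 head=2 tape=00_[1]000__   (s0,1)→(s1,0,←)
state=s1 head=1 tape=00[_]0000__   (s1,_)→(s2,0,→)
state=s2 head=2 tape=000[0]000__   (s2,0)→(s0,_,→)
state=s0 head=3 tape=000_[0]00__   (s0,0)→(s0,0,←)
state=s0 head=2 tape=000[_]000__   (s0,_)→(s1,0,←)
state=s1 head=1 tape=00[0]0000__   (s1,0)→(s1,1,→)
state=s1 head=2 tape=001[0]000__   (s1,0)→(s1,1,→)
state=s1 head=3 tape=0011[0]00__   (s1,0)→(s1,1,→)
state=s1 head=4 tape=00111[0]0__   (s1,0)→(s1,1,→)
state=s1 head=5 tape=001111[0]__   (s1,0)→(s1,1,→)
state=s1 head=6 tape=0011111[_]_   (s1,_)→(s2,0,→)
state=s2 head=7 tape=00111110[_]
Cell 5 holds 1 when M halts.

1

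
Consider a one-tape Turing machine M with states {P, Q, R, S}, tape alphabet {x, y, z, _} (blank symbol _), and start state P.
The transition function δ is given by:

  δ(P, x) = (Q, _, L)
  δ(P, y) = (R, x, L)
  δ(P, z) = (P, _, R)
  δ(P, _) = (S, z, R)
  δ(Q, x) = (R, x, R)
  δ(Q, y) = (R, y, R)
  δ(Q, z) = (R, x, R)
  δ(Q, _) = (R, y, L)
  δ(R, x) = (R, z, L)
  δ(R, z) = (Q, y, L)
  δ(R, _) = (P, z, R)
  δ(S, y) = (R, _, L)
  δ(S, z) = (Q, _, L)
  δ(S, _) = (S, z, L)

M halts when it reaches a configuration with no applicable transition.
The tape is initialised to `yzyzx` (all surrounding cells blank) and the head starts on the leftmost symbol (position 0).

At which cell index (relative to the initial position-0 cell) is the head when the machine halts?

2

state=P head=0 tape=_[y]zyzx   (P,y)→(R,x,L)
state=R head=-1 tape=[_]xzyzx   (R,_)→(P,z,R)
state=P head=0 tape=z[x]zyzx   (P,x)→(Q,_,L)
state=Q head=-1 tape=[z]_zyzx   (Q,z)→(R,x,R)
state=R head=0 tape=x[_]zyzx   (R,_)→(P,z,R)
state=P head=1 tape=xz[z]yzx   (P,z)→(P,_,R)
state=P head=2 tape=xz_[y]zx   (P,y)→(R,x,L)
state=R head=1 tape=xz[_]xzx   (R,_)→(P,z,R)
state=P head=2 tape=xzz[x]zx   (P,x)→(Q,_,L)
state=Q head=1 tape=xz[z]_zx   (Q,z)→(R,x,R)
state=R head=2 tape=xzx[_]zx   (R,_)→(P,z,R)
state=P head=3 tape=xzxz[z]x   (P,z)→(P,_,R)
state=P head=4 tape=xzxz_[x]   (P,x)→(Q,_,L)
state=Q head=3 tape=xzxz[_]_   (Q,_)→(R,y,L)
state=R head=2 tape=xzx[z]y_   (R,z)→(Q,y,L)
state=Q head=1 tape=xz[x]yy_   (Q,x)→(R,x,R)
state=R head=2 tape=xzx[y]y_
At halt the head is at cell 2.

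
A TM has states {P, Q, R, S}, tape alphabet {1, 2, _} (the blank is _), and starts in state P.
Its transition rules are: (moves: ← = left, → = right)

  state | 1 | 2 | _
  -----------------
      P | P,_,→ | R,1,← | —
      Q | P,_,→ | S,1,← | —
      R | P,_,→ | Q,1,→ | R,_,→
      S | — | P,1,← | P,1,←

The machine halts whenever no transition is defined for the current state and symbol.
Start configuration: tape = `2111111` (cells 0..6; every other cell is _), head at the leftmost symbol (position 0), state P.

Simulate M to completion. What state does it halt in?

state=P head=0 tape=_[2]111111_   (P,2)→(R,1,←)
state=R head=-1 tape=[_]1111111_   (R,_)→(R,_,→)
state=R head=0 tape=_[1]111111_   (R,1)→(P,_,→)
state=P head=1 tape=__[1]11111_   (P,1)→(P,_,→)
state=P head=2 tape=___[1]1111_   (P,1)→(P,_,→)
state=P head=3 tape=____[1]111_   (P,1)→(P,_,→)
state=P head=4 tape=_____[1]11_   (P,1)→(P,_,→)
state=P head=5 tape=______[1]1_   (P,1)→(P,_,→)
state=P head=6 tape=_______[1]_   (P,1)→(P,_,→)
state=P head=7 tape=________[_]
No transition is defined for (P, _); M halts in state P.

P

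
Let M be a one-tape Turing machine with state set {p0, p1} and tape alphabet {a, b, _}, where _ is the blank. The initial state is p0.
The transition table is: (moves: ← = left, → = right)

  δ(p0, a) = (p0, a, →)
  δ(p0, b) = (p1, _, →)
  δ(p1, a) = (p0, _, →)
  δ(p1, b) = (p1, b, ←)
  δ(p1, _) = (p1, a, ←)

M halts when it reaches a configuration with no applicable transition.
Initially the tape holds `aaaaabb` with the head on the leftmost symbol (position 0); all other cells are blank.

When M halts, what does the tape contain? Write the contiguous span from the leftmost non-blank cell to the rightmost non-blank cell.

aaaa__aa

p0 | [a]aaaabb__   read a → write a, move →, go to p0
p0 | a[a]aaabb__   read a → write a, move →, go to p0
p0 | aa[a]aabb__   read a → write a, move →, go to p0
p0 | aaa[a]abb__   read a → write a, move →, go to p0
p0 | aaaa[a]bb__   read a → write a, move →, go to p0
p0 | aaaaa[b]b__   read b → write _, move →, go to p1
p1 | aaaaa_[b]__   read b → write b, move ←, go to p1
p1 | aaaaa[_]b__   read _ → write a, move ←, go to p1
p1 | aaaa[a]ab__   read a → write _, move →, go to p0
p0 | aaaa_[a]b__   read a → write a, move →, go to p0
p0 | aaaa_a[b]__   read b → write _, move →, go to p1
p1 | aaaa_a_[_]_   read _ → write a, move ←, go to p1
p1 | aaaa_a[_]a_   read _ → write a, move ←, go to p1
p1 | aaaa_[a]aa_   read a → write _, move →, go to p0
p0 | aaaa__[a]a_   read a → write a, move →, go to p0
p0 | aaaa__a[a]_   read a → write a, move →, go to p0
p0 | aaaa__aa[_]
The non-blank tape span at halt is aaaa__aa.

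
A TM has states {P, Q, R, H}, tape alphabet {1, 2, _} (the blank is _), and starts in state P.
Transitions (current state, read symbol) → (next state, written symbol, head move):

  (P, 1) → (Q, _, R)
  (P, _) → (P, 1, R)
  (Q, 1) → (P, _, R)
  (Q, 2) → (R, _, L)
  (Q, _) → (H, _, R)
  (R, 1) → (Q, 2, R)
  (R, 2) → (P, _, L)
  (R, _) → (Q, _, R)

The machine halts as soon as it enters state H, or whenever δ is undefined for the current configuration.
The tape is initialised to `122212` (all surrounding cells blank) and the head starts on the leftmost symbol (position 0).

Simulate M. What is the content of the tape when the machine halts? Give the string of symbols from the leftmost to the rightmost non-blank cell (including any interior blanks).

state=P head=0 tape=[1]22212   (P,1)→(Q,_,R)
state=Q head=1 tape=_[2]2212   (Q,2)→(R,_,L)
state=R head=0 tape=[_]_2212   (R,_)→(Q,_,R)
state=Q head=1 tape=_[_]2212   (Q,_)→(H,_,R)
state=H head=2 tape=__[2]212
The non-blank tape span at halt is 2212.

2212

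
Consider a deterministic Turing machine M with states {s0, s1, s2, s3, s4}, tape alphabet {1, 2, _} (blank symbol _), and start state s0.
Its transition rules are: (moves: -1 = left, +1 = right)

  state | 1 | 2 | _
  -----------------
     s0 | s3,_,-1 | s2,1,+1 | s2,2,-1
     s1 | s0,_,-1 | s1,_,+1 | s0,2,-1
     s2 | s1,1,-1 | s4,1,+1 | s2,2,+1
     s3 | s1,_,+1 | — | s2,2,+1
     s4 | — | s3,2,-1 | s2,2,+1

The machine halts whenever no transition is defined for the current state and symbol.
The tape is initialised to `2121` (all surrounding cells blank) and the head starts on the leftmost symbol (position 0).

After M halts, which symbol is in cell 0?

s0 | ___[2]121   read 2 → write 1, move +1, go to s2
s2 | ___1[1]21   read 1 → write 1, move -1, go to s1
s1 | ___[1]121   read 1 → write _, move -1, go to s0
s0 | __[_]_121   read _ → write 2, move -1, go to s2
s2 | _[_]2_121   read _ → write 2, move +1, go to s2
s2 | _2[2]_121   read 2 → write 1, move +1, go to s4
s4 | _21[_]121   read _ → write 2, move +1, go to s2
s2 | _212[1]21   read 1 → write 1, move -1, go to s1
s1 | _21[2]121   read 2 → write _, move +1, go to s1
s1 | _21_[1]21   read 1 → write _, move -1, go to s0
s0 | _21[_]_21   read _ → write 2, move -1, go to s2
s2 | _2[1]2_21   read 1 → write 1, move -1, go to s1
s1 | _[2]12_21   read 2 → write _, move +1, go to s1
s1 | __[1]2_21   read 1 → write _, move -1, go to s0
s0 | _[_]_2_21   read _ → write 2, move -1, go to s2
s2 | [_]2_2_21   read _ → write 2, move +1, go to s2
s2 | 2[2]_2_21   read 2 → write 1, move +1, go to s4
s4 | 21[_]2_21   read _ → write 2, move +1, go to s2
s2 | 212[2]_21   read 2 → write 1, move +1, go to s4
s4 | 2121[_]21   read _ → write 2, move +1, go to s2
s2 | 21212[2]1   read 2 → write 1, move +1, go to s4
s4 | 212121[1]
Cell 0 holds 1 when M halts.

1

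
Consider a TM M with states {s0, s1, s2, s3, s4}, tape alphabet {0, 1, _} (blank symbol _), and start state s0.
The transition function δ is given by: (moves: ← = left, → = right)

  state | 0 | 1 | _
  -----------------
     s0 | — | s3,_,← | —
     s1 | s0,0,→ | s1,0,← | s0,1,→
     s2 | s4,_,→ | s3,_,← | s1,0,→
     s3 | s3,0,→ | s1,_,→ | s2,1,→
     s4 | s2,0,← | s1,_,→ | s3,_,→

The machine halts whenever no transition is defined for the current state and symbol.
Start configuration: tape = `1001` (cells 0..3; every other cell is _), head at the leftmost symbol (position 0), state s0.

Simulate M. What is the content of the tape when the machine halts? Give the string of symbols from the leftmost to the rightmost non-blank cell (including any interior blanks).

10001

state=s0 head=0 tape=_[1]001   (s0,1)→(s3,_,←)
state=s3 head=-1 tape=[_]_001   (s3,_)→(s2,1,→)
state=s2 head=0 tape=1[_]001   (s2,_)→(s1,0,→)
state=s1 head=1 tape=10[0]01   (s1,0)→(s0,0,→)
state=s0 head=2 tape=100[0]1
The non-blank tape span at halt is 10001.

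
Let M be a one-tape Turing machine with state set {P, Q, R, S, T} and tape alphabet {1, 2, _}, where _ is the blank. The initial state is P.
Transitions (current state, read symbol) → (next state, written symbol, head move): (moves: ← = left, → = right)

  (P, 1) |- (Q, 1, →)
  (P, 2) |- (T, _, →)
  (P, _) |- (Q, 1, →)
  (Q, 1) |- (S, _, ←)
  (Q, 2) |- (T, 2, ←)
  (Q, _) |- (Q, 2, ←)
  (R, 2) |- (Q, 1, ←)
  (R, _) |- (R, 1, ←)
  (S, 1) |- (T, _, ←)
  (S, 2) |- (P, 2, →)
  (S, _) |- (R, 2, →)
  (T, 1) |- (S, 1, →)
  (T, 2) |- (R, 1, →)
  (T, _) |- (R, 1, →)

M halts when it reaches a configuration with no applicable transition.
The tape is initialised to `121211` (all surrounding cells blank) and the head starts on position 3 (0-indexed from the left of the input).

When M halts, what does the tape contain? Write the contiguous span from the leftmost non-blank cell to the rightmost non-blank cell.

state=P head=3 tape=121[2]11_   (P,2)→(T,_,→)
state=T head=4 tape=121_[1]1_   (T,1)→(S,1,→)
state=S head=5 tape=121_1[1]_   (S,1)→(T,_,←)
state=T head=4 tape=121_[1]__   (T,1)→(S,1,→)
state=S head=5 tape=121_1[_]_   (S,_)→(R,2,→)
state=R head=6 tape=121_12[_]   (R,_)→(R,1,←)
state=R head=5 tape=121_1[2]1   (R,2)→(Q,1,←)
state=Q head=4 tape=121_[1]11   (Q,1)→(S,_,←)
state=S head=3 tape=121[_]_11   (S,_)→(R,2,→)
state=R head=4 tape=1212[_]11   (R,_)→(R,1,←)
state=R head=3 tape=121[2]111   (R,2)→(Q,1,←)
state=Q head=2 tape=12[1]1111   (Q,1)→(S,_,←)
state=S head=1 tape=1[2]_1111   (S,2)→(P,2,→)
state=P head=2 tape=12[_]1111   (P,_)→(Q,1,→)
state=Q head=3 tape=121[1]111   (Q,1)→(S,_,←)
state=S head=2 tape=12[1]_111   (S,1)→(T,_,←)
state=T head=1 tape=1[2]__111   (T,2)→(R,1,→)
state=R head=2 tape=11[_]_111   (R,_)→(R,1,←)
state=R head=1 tape=1[1]1_111
The non-blank tape span at halt is 111_111.

111_111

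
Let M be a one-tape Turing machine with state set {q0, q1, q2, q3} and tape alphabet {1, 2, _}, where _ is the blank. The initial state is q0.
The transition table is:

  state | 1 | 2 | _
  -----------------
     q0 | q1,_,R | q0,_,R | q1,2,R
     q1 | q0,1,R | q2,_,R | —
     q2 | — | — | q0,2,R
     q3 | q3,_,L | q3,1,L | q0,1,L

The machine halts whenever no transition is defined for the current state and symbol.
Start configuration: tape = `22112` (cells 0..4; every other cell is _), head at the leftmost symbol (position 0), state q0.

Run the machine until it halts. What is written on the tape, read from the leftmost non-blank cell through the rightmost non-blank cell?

1_2

q0 | [2]2112__   read 2 → write _, move R, go to q0
q0 | _[2]112__   read 2 → write _, move R, go to q0
q0 | __[1]12__   read 1 → write _, move R, go to q1
q1 | ___[1]2__   read 1 → write 1, move R, go to q0
q0 | ___1[2]__   read 2 → write _, move R, go to q0
q0 | ___1_[_]_   read _ → write 2, move R, go to q1
q1 | ___1_2[_]
The non-blank tape span at halt is 1_2.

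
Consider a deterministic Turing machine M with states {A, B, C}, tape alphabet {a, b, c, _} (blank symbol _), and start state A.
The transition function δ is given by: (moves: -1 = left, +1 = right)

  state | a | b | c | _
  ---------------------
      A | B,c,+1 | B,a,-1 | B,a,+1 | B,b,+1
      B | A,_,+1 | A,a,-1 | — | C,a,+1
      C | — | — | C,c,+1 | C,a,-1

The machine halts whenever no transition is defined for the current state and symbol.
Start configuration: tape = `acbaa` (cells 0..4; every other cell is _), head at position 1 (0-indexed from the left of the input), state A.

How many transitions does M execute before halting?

9

A | a[c]baa___   read c → write a, move +1, go to B
B | aa[b]aa___   read b → write a, move -1, go to A
A | a[a]aaa___   read a → write c, move +1, go to B
B | ac[a]aa___   read a → write _, move +1, go to A
A | ac_[a]a___   read a → write c, move +1, go to B
B | ac_c[a]___   read a → write _, move +1, go to A
A | ac_c_[_]__   read _ → write b, move +1, go to B
B | ac_c_b[_]_   read _ → write a, move +1, go to C
C | ac_c_ba[_]   read _ → write a, move -1, go to C
C | ac_c_b[a]a
M halts after 9 transitions.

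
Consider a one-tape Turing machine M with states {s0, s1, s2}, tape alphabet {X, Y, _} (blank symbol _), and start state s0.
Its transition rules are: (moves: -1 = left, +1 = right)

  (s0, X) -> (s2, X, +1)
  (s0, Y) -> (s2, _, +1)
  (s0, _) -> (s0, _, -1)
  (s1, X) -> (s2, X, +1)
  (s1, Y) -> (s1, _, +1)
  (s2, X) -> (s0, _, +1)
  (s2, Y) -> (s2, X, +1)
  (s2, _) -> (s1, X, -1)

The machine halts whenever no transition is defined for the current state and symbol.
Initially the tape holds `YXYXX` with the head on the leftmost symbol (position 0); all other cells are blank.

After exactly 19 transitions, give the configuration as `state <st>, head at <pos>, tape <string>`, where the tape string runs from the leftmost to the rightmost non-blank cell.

state s2, head at 5, tape XX

state=s0 head=0 tape=[Y]XYXX__   (s0,Y)→(s2,_,+1)
state=s2 head=1 tape=_[X]YXX__   (s2,X)→(s0,_,+1)
state=s0 head=2 tape=__[Y]XX__   (s0,Y)→(s2,_,+1)
state=s2 head=3 tape=___[X]X__   (s2,X)→(s0,_,+1)
state=s0 head=4 tape=____[X]__   (s0,X)→(s2,X,+1)
state=s2 head=5 tape=____X[_]_   (s2,_)→(s1,X,-1)
state=s1 head=4 tape=____[X]X_   (s1,X)→(s2,X,+1)
state=s2 head=5 tape=____X[X]_   (s2,X)→(s0,_,+1)
state=s0 head=6 tape=____X_[_]   (s0,_)→(s0,_,-1)
state=s0 head=5 tape=____X[_]_   (s0,_)→(s0,_,-1)
state=s0 head=4 tape=____[X]__   (s0,X)→(s2,X,+1)
state=s2 head=5 tape=____X[_]_   (s2,_)→(s1,X,-1)
state=s1 head=4 tape=____[X]X_   (s1,X)→(s2,X,+1)
state=s2 head=5 tape=____X[X]_   (s2,X)→(s0,_,+1)
state=s0 head=6 tape=____X_[_]   (s0,_)→(s0,_,-1)
state=s0 head=5 tape=____X[_]_   (s0,_)→(s0,_,-1)
state=s0 head=4 tape=____[X]__   (s0,X)→(s2,X,+1)
state=s2 head=5 tape=____X[_]_   (s2,_)→(s1,X,-1)
state=s1 head=4 tape=____[X]X_   (s1,X)→(s2,X,+1)
state=s2 head=5 tape=____X[X]_
After 19 steps: state s2, head at 5, tape XX.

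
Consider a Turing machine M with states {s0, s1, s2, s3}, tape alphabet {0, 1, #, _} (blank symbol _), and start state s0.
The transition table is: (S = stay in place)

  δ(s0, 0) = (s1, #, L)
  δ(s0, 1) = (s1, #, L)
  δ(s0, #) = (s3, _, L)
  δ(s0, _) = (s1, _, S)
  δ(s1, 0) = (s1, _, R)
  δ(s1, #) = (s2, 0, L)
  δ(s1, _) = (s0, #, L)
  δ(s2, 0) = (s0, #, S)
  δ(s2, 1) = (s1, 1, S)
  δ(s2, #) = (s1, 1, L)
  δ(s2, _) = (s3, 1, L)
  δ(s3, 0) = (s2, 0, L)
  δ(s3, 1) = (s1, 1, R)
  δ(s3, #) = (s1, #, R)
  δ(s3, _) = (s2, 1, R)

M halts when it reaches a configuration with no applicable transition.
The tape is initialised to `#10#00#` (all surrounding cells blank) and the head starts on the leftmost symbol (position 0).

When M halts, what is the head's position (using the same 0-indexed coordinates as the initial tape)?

0

s0 | _[#]10#00#   read # → write _, move L, go to s3
s3 | [_]_10#00#   read _ → write 1, move R, go to s2
s2 | 1[_]10#00#   read _ → write 1, move L, go to s3
s3 | [1]110#00#   read 1 → write 1, move R, go to s1
s1 | 1[1]10#00#
At halt the head is at cell 0.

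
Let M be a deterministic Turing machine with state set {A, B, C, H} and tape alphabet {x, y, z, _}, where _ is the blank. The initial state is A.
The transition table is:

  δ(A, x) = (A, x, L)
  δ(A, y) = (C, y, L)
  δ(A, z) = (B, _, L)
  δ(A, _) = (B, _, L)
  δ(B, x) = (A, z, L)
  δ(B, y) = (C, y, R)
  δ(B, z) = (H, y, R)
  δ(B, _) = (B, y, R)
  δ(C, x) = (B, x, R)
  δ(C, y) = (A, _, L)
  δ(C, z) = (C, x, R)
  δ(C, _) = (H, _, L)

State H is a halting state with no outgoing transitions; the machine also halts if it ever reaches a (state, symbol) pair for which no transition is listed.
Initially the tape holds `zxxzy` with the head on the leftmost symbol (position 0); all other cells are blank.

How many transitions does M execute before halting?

A | ___[z]xxzy   read z → write _, move L, go to B
B | __[_]_xxzy   read _ → write y, move R, go to B
B | __y[_]xxzy   read _ → write y, move R, go to B
B | __yy[x]xzy   read x → write z, move L, go to A
A | __y[y]zxzy   read y → write y, move L, go to C
C | __[y]yzxzy   read y → write _, move L, go to A
A | _[_]_yzxzy   read _ → write _, move L, go to B
B | [_]__yzxzy   read _ → write y, move R, go to B
B | y[_]_yzxzy   read _ → write y, move R, go to B
B | yy[_]yzxzy   read _ → write y, move R, go to B
B | yyy[y]zxzy   read y → write y, move R, go to C
C | yyyy[z]xzy   read z → write x, move R, go to C
C | yyyyx[x]zy   read x → write x, move R, go to B
B | yyyyxx[z]y   read z → write y, move R, go to H
H | yyyyxxy[y]
M halts after 14 transitions.

14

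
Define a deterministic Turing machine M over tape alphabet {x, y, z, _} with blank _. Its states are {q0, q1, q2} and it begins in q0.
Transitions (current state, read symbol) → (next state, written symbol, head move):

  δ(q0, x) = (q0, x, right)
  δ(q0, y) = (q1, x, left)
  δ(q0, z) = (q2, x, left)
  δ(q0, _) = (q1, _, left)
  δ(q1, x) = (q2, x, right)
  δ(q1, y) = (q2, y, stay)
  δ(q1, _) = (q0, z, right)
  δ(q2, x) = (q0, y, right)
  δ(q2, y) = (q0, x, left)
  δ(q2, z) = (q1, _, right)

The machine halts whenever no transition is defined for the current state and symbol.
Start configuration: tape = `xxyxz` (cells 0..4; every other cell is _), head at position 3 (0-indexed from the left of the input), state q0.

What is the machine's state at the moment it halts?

q0 | xxy[x]z_   read x → write x, move right, go to q0
q0 | xxyx[z]_   read z → write x, move left, go to q2
q2 | xxy[x]x_   read x → write y, move right, go to q0
q0 | xxyy[x]_   read x → write x, move right, go to q0
q0 | xxyyx[_]   read _ → write _, move left, go to q1
q1 | xxyy[x]_   read x → write x, move right, go to q2
q2 | xxyyx[_]
No transition is defined for (q2, _); M halts in state q2.

q2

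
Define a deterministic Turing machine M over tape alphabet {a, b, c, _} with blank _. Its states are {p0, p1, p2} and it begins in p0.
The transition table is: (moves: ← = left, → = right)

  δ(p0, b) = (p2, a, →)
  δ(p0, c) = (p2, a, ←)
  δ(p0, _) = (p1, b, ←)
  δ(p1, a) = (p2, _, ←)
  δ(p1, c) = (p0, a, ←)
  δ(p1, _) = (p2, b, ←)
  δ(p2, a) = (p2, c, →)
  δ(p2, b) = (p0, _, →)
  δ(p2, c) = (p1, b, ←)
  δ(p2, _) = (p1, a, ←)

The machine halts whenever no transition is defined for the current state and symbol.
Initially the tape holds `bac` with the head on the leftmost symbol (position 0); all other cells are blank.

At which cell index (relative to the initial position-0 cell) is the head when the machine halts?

0

state=p0 head=0 tape=[b]ac   (p0,b)→(p2,a,→)
state=p2 head=1 tape=a[a]c   (p2,a)→(p2,c,→)
state=p2 head=2 tape=ac[c]   (p2,c)→(p1,b,←)
state=p1 head=1 tape=a[c]b   (p1,c)→(p0,a,←)
state=p0 head=0 tape=[a]ab
At halt the head is at cell 0.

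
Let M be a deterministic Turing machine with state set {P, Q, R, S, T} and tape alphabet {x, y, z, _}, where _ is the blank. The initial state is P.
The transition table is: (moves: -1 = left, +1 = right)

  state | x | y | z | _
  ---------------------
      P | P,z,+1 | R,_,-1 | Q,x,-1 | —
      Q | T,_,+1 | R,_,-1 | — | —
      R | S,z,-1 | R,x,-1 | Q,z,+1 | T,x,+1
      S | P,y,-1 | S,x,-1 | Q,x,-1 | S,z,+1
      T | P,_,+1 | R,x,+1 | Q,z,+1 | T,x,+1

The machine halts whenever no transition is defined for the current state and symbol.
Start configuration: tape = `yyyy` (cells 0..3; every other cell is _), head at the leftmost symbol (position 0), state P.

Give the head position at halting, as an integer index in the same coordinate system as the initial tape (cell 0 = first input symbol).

0

state=P head=0 tape=_[y]yyy   (P,y)→(R,_,-1)
state=R head=-1 tape=[_]_yyy   (R,_)→(T,x,+1)
state=T head=0 tape=x[_]yyy   (T,_)→(T,x,+1)
state=T head=1 tape=xx[y]yy   (T,y)→(R,x,+1)
state=R head=2 tape=xxx[y]y   (R,y)→(R,x,-1)
state=R head=1 tape=xx[x]xy   (R,x)→(S,z,-1)
state=S head=0 tape=x[x]zxy   (S,x)→(P,y,-1)
state=P head=-1 tape=[x]yzxy   (P,x)→(P,z,+1)
state=P head=0 tape=z[y]zxy   (P,y)→(R,_,-1)
state=R head=-1 tape=[z]_zxy   (R,z)→(Q,z,+1)
state=Q head=0 tape=z[_]zxy
At halt the head is at cell 0.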